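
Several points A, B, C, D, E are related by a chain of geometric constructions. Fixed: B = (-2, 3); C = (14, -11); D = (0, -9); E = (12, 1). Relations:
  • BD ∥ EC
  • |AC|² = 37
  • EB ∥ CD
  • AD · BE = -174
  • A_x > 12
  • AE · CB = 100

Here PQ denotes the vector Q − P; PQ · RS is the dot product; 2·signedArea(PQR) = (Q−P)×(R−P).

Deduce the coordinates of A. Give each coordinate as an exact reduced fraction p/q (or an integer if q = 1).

1. A_x = 13  [AD · BE = -174 ∩ AE · CB = 100]
2. A_y = -5  [AD · BE = -174 ∩ AE · CB = 100]
   → A = (13, -5)

A = (13, -5)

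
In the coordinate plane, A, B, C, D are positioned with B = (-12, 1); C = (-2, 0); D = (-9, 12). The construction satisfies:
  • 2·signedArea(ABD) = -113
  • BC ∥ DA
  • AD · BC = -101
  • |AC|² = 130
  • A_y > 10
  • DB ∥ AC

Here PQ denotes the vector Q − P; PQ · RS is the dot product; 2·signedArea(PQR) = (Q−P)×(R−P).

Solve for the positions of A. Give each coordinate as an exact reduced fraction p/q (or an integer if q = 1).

1. A_x = 1  [DB ∥ AC ∩ BC ∥ DA]
2. A_y = 11  [DB ∥ AC ∩ BC ∥ DA]
   → A = (1, 11)

A = (1, 11)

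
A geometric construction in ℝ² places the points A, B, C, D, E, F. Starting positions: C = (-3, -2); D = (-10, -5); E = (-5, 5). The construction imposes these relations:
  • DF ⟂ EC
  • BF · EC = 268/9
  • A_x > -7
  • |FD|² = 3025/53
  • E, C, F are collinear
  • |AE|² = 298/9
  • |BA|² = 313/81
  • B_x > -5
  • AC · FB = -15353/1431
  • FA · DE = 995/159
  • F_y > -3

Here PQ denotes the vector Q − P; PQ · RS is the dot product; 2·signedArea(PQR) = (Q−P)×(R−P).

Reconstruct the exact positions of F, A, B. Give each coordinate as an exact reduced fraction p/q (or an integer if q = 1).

1. F_x = -145/53  [E, C, F are collinear ∩ DF ⟂ EC]
2. F_y = -155/53  [E, C, F are collinear ∩ DF ⟂ EC]
   → F = (-145/53, -155/53)
3. A_x = -6  [line 5·x + 10·y + 110/3 = 0 ∩ |AE|² = 298/9]
4. A_y = -2/3  [line 5·x + 10·y + 110/3 = 0 ∩ |AE|² = 298/9]
   → A = (-6, -2/3)
5. B_x = -14/3  [AC · FB = -15353/1431 ∩ BF · EC = 268/9]
6. B_y = 7/9  [AC · FB = -15353/1431 ∩ BF · EC = 268/9]
   → B = (-14/3, 7/9)

A = (-6, -2/3)
B = (-14/3, 7/9)
F = (-145/53, -155/53)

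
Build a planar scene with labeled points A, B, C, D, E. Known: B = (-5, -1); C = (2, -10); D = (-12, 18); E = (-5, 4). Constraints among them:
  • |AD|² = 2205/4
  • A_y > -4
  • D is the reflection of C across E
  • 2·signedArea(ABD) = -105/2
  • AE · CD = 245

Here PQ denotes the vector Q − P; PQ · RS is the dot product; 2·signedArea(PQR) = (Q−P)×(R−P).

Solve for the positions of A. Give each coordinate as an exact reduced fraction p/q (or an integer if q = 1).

A = (-3/2, -3)

1. A_x = -3/2  [2·signedArea(ABD) = -105/2 ∩ AE · CD = 245]
2. A_y = -3  [2·signedArea(ABD) = -105/2 ∩ AE · CD = 245]
   → A = (-3/2, -3)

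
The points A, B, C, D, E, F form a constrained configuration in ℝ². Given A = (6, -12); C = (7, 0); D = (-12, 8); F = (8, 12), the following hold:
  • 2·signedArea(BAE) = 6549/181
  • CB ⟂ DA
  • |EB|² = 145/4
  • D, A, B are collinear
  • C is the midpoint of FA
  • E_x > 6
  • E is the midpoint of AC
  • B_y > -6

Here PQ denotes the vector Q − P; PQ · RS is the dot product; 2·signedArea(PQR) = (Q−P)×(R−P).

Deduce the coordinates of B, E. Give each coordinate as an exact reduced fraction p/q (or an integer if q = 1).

1. B_x = 87/181  [D, A, B are collinear ∩ CB ⟂ DA]
2. B_y = -1062/181  [D, A, B are collinear ∩ CB ⟂ DA]
   → B = (87/181, -1062/181)
3. E_x = 13/2  [E is the midpoint of AC]
4. E_y = -6  [E is the midpoint of AC]
   → E = (13/2, -6)

B = (87/181, -1062/181)
E = (13/2, -6)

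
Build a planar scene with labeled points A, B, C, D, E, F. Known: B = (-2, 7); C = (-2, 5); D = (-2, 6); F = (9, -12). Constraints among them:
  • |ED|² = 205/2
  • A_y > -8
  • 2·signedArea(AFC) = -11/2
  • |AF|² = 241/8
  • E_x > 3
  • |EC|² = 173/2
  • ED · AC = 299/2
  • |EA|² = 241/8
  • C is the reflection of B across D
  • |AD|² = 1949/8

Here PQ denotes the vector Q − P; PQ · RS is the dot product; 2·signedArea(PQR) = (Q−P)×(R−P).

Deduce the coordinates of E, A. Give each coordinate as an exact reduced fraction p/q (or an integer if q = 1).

1. A_x = 25/4  [line -17·x + -11·y + 53/2 = 0 ∩ |AF|² = 241/8]
2. A_y = -29/4  [line -17·x + -11·y + 53/2 = 0 ∩ |AF|² = 241/8]
   → A = (25/4, -29/4)
3. E_x = 7/2  [line 33/4·x + -49/4·y + -119/2 = 0 ∩ |EA|² = 241/8]
4. E_y = -5/2  [line 33/4·x + -49/4·y + -119/2 = 0 ∩ |EA|² = 241/8]
   → E = (7/2, -5/2)

A = (25/4, -29/4)
E = (7/2, -5/2)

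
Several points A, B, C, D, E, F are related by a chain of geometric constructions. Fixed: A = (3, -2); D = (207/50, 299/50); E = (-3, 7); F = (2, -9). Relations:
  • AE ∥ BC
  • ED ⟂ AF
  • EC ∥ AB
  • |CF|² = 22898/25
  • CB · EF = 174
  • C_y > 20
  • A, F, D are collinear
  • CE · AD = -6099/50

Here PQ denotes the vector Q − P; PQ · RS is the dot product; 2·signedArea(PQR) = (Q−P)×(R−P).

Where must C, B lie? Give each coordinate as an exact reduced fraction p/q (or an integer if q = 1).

1. C_x = 157/25  [line -57/50·x + -399/50·y + 8721/50 = 0 ∩ |CF|² = 22898/25]
2. C_y = 524/25  [line -57/50·x + -399/50·y + 8721/50 = 0 ∩ |CF|² = 22898/25]
   → C = (157/25, 524/25)
3. B_x = 307/25  [AE ∥ BC ∩ EC ∥ AB]
4. B_y = 299/25  [AE ∥ BC ∩ EC ∥ AB]
   → B = (307/25, 299/25)

B = (307/25, 299/25)
C = (157/25, 524/25)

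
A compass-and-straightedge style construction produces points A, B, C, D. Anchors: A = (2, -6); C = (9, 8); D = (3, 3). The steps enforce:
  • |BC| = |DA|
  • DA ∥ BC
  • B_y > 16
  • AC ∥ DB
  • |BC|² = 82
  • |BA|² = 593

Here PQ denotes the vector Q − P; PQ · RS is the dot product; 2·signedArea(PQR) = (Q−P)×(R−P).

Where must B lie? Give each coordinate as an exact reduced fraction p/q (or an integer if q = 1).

1. B_x = 10  [DA ∥ BC ∩ AC ∥ DB]
2. B_y = 17  [DA ∥ BC ∩ AC ∥ DB]
   → B = (10, 17)

B = (10, 17)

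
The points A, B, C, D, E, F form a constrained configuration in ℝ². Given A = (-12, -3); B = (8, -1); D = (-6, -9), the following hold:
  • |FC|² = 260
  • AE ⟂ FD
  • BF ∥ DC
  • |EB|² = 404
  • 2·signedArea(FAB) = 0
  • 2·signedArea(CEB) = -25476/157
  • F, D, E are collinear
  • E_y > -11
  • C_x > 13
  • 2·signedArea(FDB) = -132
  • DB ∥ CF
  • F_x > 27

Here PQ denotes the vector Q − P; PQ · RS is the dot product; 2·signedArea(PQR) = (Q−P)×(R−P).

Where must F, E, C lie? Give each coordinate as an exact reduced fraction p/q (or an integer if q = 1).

C = (14, -7)
E = (-1554/157, -1593/157)
F = (28, 1)

1. F_x = 28  [2·signedArea(FAB) = 0 ∩ 2·signedArea(FDB) = -132]
2. F_y = 1  [2·signedArea(FAB) = 0 ∩ 2·signedArea(FDB) = -132]
   → F = (28, 1)
3. E_x = -1554/157  [F, D, E are collinear ∩ AE ⟂ FD]
4. E_y = -1593/157  [F, D, E are collinear ∩ AE ⟂ FD]
   → E = (-1554/157, -1593/157)
5. C_x = 14  [DB ∥ CF ∩ BF ∥ DC]
6. C_y = -7  [DB ∥ CF ∩ BF ∥ DC]
   → C = (14, -7)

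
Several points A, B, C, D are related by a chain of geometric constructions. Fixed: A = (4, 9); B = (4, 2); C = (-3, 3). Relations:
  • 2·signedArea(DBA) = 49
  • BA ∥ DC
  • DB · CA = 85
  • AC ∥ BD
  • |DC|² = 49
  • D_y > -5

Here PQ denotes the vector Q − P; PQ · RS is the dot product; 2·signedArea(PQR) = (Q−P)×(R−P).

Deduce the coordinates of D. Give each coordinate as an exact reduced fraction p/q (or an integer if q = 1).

1. D_x = -3  [BA ∥ DC ∩ AC ∥ BD]
2. D_y = -4  [BA ∥ DC ∩ AC ∥ BD]
   → D = (-3, -4)

D = (-3, -4)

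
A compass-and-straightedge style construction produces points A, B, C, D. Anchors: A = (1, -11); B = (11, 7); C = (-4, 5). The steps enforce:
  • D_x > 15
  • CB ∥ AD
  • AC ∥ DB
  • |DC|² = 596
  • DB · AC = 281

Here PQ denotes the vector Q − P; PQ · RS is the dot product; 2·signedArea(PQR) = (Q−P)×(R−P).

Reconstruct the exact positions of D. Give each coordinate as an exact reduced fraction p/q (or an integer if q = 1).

1. D_x = 16  [AC ∥ DB ∩ CB ∥ AD]
2. D_y = -9  [AC ∥ DB ∩ CB ∥ AD]
   → D = (16, -9)

D = (16, -9)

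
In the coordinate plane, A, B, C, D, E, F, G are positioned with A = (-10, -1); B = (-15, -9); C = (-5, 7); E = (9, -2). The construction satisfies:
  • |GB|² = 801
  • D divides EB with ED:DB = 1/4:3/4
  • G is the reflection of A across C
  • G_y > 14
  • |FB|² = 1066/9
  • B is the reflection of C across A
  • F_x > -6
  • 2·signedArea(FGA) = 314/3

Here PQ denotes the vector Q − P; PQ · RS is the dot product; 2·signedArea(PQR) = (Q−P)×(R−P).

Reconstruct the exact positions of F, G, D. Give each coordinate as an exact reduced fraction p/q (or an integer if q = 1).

D = (3, -15/4)
F = (-16/3, -4)
G = (0, 15)

1. G_x = 0  [G is the reflection of A across C]
2. G_y = 15  [G is the reflection of A across C]
   → G = (0, 15)
3. D_x = 3  [D divides EB with ED:DB = 1/4:3/4]
4. D_y = -15/4  [D divides EB with ED:DB = 1/4:3/4]
   → D = (3, -15/4)
5. F_x = -16/3  [line 16·x + -10·y + 136/3 = 0 ∩ |FB|² = 1066/9]
6. F_y = -4  [line 16·x + -10·y + 136/3 = 0 ∩ |FB|² = 1066/9]
   → F = (-16/3, -4)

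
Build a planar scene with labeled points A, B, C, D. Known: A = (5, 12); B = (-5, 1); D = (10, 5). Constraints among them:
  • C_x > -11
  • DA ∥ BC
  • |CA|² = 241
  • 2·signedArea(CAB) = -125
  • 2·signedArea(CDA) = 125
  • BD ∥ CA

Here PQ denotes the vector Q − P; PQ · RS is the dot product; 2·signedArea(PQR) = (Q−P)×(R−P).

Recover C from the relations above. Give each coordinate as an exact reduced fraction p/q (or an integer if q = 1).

1. C_x = -10  [BD ∥ CA ∩ DA ∥ BC]
2. C_y = 8  [BD ∥ CA ∩ DA ∥ BC]
   → C = (-10, 8)

C = (-10, 8)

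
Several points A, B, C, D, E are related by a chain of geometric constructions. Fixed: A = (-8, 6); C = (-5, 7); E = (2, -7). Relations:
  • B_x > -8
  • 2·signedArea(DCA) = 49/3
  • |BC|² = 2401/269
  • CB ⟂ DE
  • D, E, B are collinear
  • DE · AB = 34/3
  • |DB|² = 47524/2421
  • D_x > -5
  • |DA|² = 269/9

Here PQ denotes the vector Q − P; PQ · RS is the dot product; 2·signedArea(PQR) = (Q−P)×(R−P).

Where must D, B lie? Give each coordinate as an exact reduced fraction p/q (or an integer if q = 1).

1. D_x = -14/3  [line 1·x + -3·y + 29/3 = 0 ∩ |DA|² = 269/9]
2. D_y = 5/3  [line 1·x + -3·y + 29/3 = 0 ∩ |DA|² = 269/9]
   → D = (-14/3, 5/3)
3. B_x = -1982/269  [D, E, B are collinear ∩ CB ⟂ DE]
4. B_y = 1393/269  [D, E, B are collinear ∩ CB ⟂ DE]
   → B = (-1982/269, 1393/269)

B = (-1982/269, 1393/269)
D = (-14/3, 5/3)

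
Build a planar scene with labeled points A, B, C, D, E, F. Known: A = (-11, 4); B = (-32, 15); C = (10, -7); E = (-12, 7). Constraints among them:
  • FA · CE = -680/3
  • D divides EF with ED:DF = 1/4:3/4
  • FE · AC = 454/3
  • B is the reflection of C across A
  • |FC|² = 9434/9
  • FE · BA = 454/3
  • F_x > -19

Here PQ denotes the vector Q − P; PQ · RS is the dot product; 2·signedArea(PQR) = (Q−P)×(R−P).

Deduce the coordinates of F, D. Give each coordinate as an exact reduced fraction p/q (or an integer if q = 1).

D = (-163/12, 89/12)
F = (-55/3, 26/3)

1. F_x = -55/3  [FA · CE = -680/3 ∩ FE · AC = 454/3]
2. F_y = 26/3  [FA · CE = -680/3 ∩ FE · AC = 454/3]
   → F = (-55/3, 26/3)
3. D_x = -163/12  [D divides EF with ED:DF = 1/4:3/4]
4. D_y = 89/12  [D divides EF with ED:DF = 1/4:3/4]
   → D = (-163/12, 89/12)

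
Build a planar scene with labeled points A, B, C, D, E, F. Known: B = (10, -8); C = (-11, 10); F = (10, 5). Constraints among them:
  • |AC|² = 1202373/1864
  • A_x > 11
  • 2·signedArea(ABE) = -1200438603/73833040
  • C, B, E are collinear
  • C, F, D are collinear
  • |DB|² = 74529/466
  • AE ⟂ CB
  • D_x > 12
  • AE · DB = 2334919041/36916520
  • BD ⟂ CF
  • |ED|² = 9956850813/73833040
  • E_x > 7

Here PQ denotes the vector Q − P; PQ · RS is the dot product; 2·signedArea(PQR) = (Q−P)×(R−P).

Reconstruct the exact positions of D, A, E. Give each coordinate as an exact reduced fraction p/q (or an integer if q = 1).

A = (10685/932, -1723/932)
D = (6025/466, 2005/466)
E = (618299/79220, -242351/39610)

1. D_x = 6025/466  [C, F, D are collinear ∩ BD ⟂ CF]
2. D_y = 2005/466  [C, F, D are collinear ∩ BD ⟂ CF]
   → D = (6025/466, 2005/466)
3. E_x = 618299/79220  [line 18·x + 21·y + -12 = 0 ∩ |ED|² = 9956850813/73833040]
4. E_y = -242351/39610  [line 18·x + 21·y + -12 = 0 ∩ |ED|² = 9956850813/73833040]
   → E = (618299/79220, -242351/39610)
5. A_x = 10685/932  [2·signedArea(ABE) = -1200438603/73833040 ∩ AE ⟂ CB]
6. A_y = -1723/932  [2·signedArea(ABE) = -1200438603/73833040 ∩ AE ⟂ CB]
   → A = (10685/932, -1723/932)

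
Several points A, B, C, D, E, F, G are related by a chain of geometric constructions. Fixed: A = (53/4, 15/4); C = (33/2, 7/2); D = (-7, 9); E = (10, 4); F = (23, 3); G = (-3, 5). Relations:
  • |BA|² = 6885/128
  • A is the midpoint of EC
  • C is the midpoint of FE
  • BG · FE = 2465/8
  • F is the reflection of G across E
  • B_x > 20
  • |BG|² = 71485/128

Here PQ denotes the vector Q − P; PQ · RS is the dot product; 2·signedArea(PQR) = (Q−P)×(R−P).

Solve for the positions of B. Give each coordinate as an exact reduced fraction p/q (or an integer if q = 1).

B = (329/16, 51/16)

1. B_x = 329/16  [line 13·x + -1·y + -2113/8 = 0 ∩ |BG|² = 71485/128]
2. B_y = 51/16  [line 13·x + -1·y + -2113/8 = 0 ∩ |BG|² = 71485/128]
   → B = (329/16, 51/16)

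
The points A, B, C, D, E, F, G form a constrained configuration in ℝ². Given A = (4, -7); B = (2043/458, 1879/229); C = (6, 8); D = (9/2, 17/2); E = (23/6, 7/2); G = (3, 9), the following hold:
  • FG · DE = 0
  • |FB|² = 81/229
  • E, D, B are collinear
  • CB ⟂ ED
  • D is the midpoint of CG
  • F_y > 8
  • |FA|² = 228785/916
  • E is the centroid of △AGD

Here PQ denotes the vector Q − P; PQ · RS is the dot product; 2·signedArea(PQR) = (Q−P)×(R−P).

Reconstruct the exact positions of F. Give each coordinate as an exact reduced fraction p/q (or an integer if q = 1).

1. F_x = 2079/458  [line 2/3·x + 5·y + -47 = 0 ∩ |FB|² = 81/229]
2. F_y = 2014/229  [line 2/3·x + 5·y + -47 = 0 ∩ |FB|² = 81/229]
   → F = (2079/458, 2014/229)

F = (2079/458, 2014/229)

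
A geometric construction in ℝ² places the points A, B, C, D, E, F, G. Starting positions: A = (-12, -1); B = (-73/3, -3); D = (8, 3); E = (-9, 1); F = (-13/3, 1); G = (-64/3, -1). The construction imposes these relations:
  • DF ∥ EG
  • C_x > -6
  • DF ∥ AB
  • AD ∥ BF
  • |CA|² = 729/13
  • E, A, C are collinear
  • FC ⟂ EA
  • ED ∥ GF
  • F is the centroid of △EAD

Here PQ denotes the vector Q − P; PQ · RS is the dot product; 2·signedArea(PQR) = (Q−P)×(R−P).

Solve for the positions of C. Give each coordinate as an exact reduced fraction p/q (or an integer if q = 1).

1. C_x = -75/13  [E, A, C are collinear ∩ FC ⟂ EA]
2. C_y = 41/13  [E, A, C are collinear ∩ FC ⟂ EA]
   → C = (-75/13, 41/13)

C = (-75/13, 41/13)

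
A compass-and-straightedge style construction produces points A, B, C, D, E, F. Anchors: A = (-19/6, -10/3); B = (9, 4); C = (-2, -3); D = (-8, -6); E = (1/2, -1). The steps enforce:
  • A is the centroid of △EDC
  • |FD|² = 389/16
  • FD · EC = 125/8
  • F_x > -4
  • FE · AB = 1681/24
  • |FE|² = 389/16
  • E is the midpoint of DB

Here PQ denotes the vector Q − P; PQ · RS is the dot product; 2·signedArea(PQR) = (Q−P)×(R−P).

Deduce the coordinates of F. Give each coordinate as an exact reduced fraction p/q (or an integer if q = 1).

1. F_x = -15/4  [FE · AB = 1681/24 ∩ FD · EC = 125/8]
2. F_y = -7/2  [FE · AB = 1681/24 ∩ FD · EC = 125/8]
   → F = (-15/4, -7/2)

F = (-15/4, -7/2)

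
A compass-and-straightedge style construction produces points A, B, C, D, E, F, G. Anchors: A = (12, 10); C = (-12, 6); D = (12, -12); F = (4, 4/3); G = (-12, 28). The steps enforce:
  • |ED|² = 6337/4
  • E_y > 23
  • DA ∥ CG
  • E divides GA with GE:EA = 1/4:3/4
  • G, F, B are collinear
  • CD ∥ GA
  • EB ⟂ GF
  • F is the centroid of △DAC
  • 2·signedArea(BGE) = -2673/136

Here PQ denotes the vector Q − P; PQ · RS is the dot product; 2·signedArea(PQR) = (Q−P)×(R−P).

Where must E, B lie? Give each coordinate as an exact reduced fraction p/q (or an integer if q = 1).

B = (-573/68, 1499/68)
E = (-6, 47/2)

1. E_x = -6  [E divides GA with GE:EA = 1/4:3/4]
2. E_y = 47/2  [E divides GA with GE:EA = 1/4:3/4]
   → E = (-6, 47/2)
3. B_x = -573/68  [G, F, B are collinear ∩ EB ⟂ GF]
4. B_y = 1499/68  [G, F, B are collinear ∩ EB ⟂ GF]
   → B = (-573/68, 1499/68)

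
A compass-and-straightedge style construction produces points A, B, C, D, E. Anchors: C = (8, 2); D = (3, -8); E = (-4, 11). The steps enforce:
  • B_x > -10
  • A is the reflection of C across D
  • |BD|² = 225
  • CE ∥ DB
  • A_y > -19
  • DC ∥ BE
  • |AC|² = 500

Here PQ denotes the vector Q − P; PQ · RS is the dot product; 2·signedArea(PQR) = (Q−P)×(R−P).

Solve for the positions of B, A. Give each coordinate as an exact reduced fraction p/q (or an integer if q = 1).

1. B_x = -9  [DC ∥ BE ∩ CE ∥ DB]
2. B_y = 1  [DC ∥ BE ∩ CE ∥ DB]
   → B = (-9, 1)
3. A_x = -2  [A is the reflection of C across D]
4. A_y = -18  [A is the reflection of C across D]
   → A = (-2, -18)

A = (-2, -18)
B = (-9, 1)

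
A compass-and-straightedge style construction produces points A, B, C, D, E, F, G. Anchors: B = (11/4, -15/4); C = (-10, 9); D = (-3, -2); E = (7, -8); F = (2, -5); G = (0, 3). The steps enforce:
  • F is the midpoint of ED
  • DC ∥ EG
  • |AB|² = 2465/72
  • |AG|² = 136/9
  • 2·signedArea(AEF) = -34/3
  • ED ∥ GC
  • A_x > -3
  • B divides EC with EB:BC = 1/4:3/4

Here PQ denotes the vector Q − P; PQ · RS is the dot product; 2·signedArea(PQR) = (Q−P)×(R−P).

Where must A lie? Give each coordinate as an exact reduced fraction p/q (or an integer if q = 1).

1. A_x = -2  [line -3·x + -5·y + -23/3 = 0 ∩ |AG|² = 136/9]
2. A_y = -1/3  [line -3·x + -5·y + -23/3 = 0 ∩ |AG|² = 136/9]
   → A = (-2, -1/3)

A = (-2, -1/3)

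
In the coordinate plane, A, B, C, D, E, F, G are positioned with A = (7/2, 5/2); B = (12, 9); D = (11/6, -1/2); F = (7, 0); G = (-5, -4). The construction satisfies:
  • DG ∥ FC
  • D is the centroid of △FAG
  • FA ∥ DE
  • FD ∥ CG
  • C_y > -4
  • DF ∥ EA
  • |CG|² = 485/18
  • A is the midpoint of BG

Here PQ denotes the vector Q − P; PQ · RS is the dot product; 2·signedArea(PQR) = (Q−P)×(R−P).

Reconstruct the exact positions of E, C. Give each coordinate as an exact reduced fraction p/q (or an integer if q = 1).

1. E_x = -5/3  [DF ∥ EA ∩ FA ∥ DE]
2. E_y = 2  [DF ∥ EA ∩ FA ∥ DE]
   → E = (-5/3, 2)
3. C_x = 1/6  [FD ∥ CG ∩ DG ∥ FC]
4. C_y = -7/2  [FD ∥ CG ∩ DG ∥ FC]
   → C = (1/6, -7/2)

C = (1/6, -7/2)
E = (-5/3, 2)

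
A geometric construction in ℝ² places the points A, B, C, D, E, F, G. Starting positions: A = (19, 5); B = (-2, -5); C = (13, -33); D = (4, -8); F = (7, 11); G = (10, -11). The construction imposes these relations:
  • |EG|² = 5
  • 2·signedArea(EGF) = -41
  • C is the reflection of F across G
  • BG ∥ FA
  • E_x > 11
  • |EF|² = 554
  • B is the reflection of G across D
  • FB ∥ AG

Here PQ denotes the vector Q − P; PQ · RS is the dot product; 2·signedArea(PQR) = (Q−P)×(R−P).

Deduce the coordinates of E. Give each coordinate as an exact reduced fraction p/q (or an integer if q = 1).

E = (12, -12)

1. E_x = 12  [line -22·x + -3·y + 228 = 0 ∩ |EF|² = 554]
2. E_y = -12  [line -22·x + -3·y + 228 = 0 ∩ |EF|² = 554]
   → E = (12, -12)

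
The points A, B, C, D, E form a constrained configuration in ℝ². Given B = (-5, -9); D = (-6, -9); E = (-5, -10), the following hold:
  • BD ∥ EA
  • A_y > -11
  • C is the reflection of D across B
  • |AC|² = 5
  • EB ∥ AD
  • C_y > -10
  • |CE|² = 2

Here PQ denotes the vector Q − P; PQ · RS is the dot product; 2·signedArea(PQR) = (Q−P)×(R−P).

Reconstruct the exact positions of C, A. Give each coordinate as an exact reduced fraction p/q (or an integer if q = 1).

A = (-6, -10)
C = (-4, -9)

1. C_x = -4  [C is the reflection of D across B]
2. C_y = -9  [C is the reflection of D across B]
   → C = (-4, -9)
3. A_x = -6  [EB ∥ AD ∩ BD ∥ EA]
4. A_y = -10  [EB ∥ AD ∩ BD ∥ EA]
   → A = (-6, -10)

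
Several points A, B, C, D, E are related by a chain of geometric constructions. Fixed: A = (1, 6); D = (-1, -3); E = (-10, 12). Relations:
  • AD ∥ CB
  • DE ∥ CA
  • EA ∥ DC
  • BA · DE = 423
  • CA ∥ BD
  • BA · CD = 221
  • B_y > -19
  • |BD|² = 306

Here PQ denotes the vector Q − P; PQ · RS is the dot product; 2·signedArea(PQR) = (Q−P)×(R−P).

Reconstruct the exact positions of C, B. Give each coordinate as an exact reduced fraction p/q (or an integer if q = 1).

B = (8, -18)
C = (10, -9)

1. C_x = 10  [DE ∥ CA ∩ EA ∥ DC]
2. C_y = -9  [DE ∥ CA ∩ EA ∥ DC]
   → C = (10, -9)
3. B_x = 8  [CA ∥ BD ∩ AD ∥ CB]
4. B_y = -18  [CA ∥ BD ∩ AD ∥ CB]
   → B = (8, -18)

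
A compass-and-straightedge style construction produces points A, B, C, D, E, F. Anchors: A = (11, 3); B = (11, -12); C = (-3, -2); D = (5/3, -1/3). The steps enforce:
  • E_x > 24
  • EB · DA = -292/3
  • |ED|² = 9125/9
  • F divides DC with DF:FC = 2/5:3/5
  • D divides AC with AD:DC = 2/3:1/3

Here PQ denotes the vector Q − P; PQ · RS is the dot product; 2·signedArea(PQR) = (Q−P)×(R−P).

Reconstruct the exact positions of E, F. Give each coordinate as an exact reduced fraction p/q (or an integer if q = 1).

1. E_x = 25  [line -28/3·x + -10/3·y + 160 = 0 ∩ |ED|² = 9125/9]
2. E_y = -22  [line -28/3·x + -10/3·y + 160 = 0 ∩ |ED|² = 9125/9]
   → E = (25, -22)
3. F_x = -1/5  [F divides DC with DF:FC = 2/5:3/5]
4. F_y = -1  [F divides DC with DF:FC = 2/5:3/5]
   → F = (-1/5, -1)

E = (25, -22)
F = (-1/5, -1)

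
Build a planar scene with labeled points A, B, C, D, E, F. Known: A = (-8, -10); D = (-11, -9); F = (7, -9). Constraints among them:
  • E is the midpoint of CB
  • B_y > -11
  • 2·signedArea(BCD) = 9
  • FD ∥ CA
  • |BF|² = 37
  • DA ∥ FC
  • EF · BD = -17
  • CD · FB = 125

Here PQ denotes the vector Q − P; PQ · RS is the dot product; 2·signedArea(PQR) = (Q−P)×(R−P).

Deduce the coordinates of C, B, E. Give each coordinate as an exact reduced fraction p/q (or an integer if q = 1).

B = (1, -10)
C = (10, -10)
E = (11/2, -10)

1. C_x = 10  [FD ∥ CA ∩ DA ∥ FC]
2. C_y = -10  [FD ∥ CA ∩ DA ∥ FC]
   → C = (10, -10)
3. B_x = 1  [2·signedArea(BCD) = 9 ∩ CD · FB = 125]
4. B_y = -10  [2·signedArea(BCD) = 9 ∩ CD · FB = 125]
   → B = (1, -10)
5. E_x = 11/2  [E is the midpoint of CB]
6. E_y = -10  [E is the midpoint of CB]
   → E = (11/2, -10)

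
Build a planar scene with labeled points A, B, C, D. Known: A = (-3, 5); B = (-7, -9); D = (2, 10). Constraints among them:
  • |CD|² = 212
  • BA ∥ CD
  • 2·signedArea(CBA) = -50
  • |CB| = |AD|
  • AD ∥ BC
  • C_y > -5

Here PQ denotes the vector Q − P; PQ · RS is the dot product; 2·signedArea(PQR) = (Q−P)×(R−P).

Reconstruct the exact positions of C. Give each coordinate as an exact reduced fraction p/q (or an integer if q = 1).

C = (-2, -4)

1. C_x = -2  [BA ∥ CD ∩ AD ∥ BC]
2. C_y = -4  [BA ∥ CD ∩ AD ∥ BC]
   → C = (-2, -4)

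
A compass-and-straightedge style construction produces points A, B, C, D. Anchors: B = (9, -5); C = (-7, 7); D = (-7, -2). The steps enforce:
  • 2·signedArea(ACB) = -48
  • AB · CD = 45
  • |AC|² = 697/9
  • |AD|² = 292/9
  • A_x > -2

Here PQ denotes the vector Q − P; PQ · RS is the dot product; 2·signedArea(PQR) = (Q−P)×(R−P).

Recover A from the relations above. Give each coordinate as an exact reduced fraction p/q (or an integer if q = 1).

1. A_x = -5/3  [AB · CD = 45 ∩ 2·signedArea(ACB) = -48]
2. A_y = 0  [AB · CD = 45 ∩ 2·signedArea(ACB) = -48]
   → A = (-5/3, 0)

A = (-5/3, 0)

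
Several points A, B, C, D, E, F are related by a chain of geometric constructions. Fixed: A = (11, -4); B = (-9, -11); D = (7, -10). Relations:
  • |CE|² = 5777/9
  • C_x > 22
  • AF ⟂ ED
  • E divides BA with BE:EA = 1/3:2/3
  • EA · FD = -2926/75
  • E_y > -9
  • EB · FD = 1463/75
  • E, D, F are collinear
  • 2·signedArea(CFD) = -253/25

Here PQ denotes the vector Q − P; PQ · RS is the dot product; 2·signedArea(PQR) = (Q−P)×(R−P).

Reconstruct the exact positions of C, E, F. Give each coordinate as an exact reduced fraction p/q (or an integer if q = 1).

1. E_x = -7/3  [E divides BA with BE:EA = 1/3:2/3]
2. E_y = -26/3  [E divides BA with BE:EA = 1/3:2/3]
   → E = (-7/3, -26/3)
3. F_x = 252/25  [E, D, F are collinear ∩ AF ⟂ ED]
4. F_y = -261/25  [E, D, F are collinear ∩ AF ⟂ ED]
   → F = (252/25, -261/25)
5. C_x = 23  [line -11/25·x + -77/25·y + -88/5 = 0 ∩ |CE|² = 5777/9]
6. C_y = -9  [line -11/25·x + -77/25·y + -88/5 = 0 ∩ |CE|² = 5777/9]
   → C = (23, -9)

C = (23, -9)
E = (-7/3, -26/3)
F = (252/25, -261/25)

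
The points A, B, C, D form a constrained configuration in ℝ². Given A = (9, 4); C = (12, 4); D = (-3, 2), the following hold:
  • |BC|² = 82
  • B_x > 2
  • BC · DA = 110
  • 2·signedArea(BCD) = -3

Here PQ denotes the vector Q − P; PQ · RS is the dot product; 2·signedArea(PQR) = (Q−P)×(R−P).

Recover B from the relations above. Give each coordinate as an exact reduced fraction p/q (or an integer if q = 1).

B = (3, 3)

1. B_x = 3  [BC · DA = 110 ∩ 2·signedArea(BCD) = -3]
2. B_y = 3  [BC · DA = 110 ∩ 2·signedArea(BCD) = -3]
   → B = (3, 3)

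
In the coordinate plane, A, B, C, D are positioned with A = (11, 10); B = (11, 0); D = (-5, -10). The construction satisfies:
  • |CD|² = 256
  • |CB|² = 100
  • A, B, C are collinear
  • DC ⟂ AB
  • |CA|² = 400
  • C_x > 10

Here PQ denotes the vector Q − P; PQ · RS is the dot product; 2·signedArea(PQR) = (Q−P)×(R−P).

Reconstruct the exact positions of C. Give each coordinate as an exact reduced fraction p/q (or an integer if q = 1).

1. C_x = 11  [A, B, C are collinear ∩ DC ⟂ AB]
2. C_y = -10  [A, B, C are collinear ∩ DC ⟂ AB]
   → C = (11, -10)

C = (11, -10)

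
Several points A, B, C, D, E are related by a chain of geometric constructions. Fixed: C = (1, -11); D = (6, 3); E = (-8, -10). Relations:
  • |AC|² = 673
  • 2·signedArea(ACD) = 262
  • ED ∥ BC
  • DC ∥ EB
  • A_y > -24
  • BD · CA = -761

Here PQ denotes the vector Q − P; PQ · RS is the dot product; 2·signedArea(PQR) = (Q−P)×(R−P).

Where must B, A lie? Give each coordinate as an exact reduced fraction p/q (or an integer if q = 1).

A = (-22, -23)
B = (-13, -24)

1. B_x = -13  [ED ∥ BC ∩ DC ∥ EB]
2. B_y = -24  [ED ∥ BC ∩ DC ∥ EB]
   → B = (-13, -24)
3. A_x = -22  [2·signedArea(ACD) = 262 ∩ BD · CA = -761]
4. A_y = -23  [2·signedArea(ACD) = 262 ∩ BD · CA = -761]
   → A = (-22, -23)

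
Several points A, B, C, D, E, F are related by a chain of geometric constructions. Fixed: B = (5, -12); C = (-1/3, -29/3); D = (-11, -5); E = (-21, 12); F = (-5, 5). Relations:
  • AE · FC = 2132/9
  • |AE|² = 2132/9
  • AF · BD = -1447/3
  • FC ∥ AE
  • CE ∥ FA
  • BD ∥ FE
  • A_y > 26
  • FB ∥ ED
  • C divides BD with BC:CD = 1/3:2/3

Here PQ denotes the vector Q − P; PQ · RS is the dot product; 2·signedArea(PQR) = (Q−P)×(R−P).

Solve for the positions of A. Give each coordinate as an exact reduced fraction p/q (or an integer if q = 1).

A = (-77/3, 80/3)

1. A_x = -77/3  [FC ∥ AE ∩ CE ∥ FA]
2. A_y = 80/3  [FC ∥ AE ∩ CE ∥ FA]
   → A = (-77/3, 80/3)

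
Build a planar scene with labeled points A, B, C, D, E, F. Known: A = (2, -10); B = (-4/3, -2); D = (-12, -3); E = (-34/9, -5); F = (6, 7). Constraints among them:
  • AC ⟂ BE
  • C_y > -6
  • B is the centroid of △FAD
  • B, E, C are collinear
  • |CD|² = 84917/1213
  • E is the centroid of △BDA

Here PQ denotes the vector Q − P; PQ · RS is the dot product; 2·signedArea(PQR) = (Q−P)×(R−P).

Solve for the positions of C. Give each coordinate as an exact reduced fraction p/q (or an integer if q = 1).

1. C_x = -4756/1213  [B, E, C are collinear ∩ AC ⟂ BE]
2. C_y = -6278/1213  [B, E, C are collinear ∩ AC ⟂ BE]
   → C = (-4756/1213, -6278/1213)

C = (-4756/1213, -6278/1213)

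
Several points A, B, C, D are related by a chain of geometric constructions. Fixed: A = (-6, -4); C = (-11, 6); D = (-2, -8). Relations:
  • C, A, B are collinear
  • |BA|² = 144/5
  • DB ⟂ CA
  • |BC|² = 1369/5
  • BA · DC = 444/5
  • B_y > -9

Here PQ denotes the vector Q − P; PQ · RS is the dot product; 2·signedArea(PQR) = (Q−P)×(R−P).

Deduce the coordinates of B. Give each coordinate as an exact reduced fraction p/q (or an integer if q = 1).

1. B_x = -18/5  [C, A, B are collinear ∩ DB ⟂ CA]
2. B_y = -44/5  [C, A, B are collinear ∩ DB ⟂ CA]
   → B = (-18/5, -44/5)

B = (-18/5, -44/5)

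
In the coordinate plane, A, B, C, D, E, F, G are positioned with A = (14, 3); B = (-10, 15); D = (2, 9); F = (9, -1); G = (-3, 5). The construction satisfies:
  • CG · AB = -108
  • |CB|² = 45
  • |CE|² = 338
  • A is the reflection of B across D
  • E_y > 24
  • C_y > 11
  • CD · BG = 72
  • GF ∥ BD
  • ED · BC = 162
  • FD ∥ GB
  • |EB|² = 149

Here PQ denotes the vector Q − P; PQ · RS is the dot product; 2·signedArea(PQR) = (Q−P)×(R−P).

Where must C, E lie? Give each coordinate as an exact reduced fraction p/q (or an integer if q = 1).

1. C_x = -4  [CD · BG = 72 ∩ CG · AB = -108]
2. C_y = 12  [CD · BG = 72 ∩ CG · AB = -108]
   → C = (-4, 12)
3. E_x = -17  [line -6·x + 3·y + -177 = 0 ∩ |CE|² = 338]
4. E_y = 25  [line -6·x + 3·y + -177 = 0 ∩ |CE|² = 338]
   → E = (-17, 25)

C = (-4, 12)
E = (-17, 25)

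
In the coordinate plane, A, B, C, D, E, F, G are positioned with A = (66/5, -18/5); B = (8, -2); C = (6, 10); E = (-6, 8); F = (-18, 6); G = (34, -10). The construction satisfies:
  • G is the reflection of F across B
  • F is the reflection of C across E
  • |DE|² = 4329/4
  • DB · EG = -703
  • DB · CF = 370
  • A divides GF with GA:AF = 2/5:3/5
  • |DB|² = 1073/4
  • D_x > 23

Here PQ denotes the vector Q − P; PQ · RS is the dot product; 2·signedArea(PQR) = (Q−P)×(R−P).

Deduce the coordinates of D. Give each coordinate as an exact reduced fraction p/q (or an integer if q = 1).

1. D_x = 24  [DB · EG = -703 ∩ DB · CF = 370]
2. D_y = -11/2  [DB · EG = -703 ∩ DB · CF = 370]
   → D = (24, -11/2)

D = (24, -11/2)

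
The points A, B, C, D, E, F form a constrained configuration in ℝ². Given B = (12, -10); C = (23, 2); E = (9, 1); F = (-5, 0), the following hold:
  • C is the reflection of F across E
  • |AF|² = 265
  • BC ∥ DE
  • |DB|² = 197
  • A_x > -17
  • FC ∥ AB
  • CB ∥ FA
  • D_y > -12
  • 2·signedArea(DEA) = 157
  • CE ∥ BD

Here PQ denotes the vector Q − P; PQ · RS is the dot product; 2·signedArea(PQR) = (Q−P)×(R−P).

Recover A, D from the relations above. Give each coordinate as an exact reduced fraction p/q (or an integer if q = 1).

1. A_x = -16  [FC ∥ AB ∩ CB ∥ FA]
2. A_y = -12  [FC ∥ AB ∩ CB ∥ FA]
   → A = (-16, -12)
3. D_x = -2  [BC ∥ DE ∩ CE ∥ BD]
4. D_y = -11  [BC ∥ DE ∩ CE ∥ BD]
   → D = (-2, -11)

A = (-16, -12)
D = (-2, -11)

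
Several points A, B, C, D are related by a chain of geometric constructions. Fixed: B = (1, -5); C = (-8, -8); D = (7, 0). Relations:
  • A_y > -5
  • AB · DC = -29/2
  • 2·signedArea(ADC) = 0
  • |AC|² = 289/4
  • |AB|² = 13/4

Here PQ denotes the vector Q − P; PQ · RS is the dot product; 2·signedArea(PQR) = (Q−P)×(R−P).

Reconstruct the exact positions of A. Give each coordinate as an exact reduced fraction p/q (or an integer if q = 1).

1. A_x = -1/2  [2·signedArea(ADC) = 0 ∩ AB · DC = -29/2]
2. A_y = -4  [2·signedArea(ADC) = 0 ∩ AB · DC = -29/2]
   → A = (-1/2, -4)

A = (-1/2, -4)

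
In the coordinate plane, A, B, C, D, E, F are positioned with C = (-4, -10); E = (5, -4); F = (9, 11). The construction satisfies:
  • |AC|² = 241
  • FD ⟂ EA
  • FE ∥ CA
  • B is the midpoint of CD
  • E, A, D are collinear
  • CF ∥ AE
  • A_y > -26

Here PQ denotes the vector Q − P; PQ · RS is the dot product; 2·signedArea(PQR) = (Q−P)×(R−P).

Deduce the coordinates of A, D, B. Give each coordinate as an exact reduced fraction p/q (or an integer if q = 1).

1. A_x = -8  [CF ∥ AE ∩ FE ∥ CA]
2. A_y = -25  [CF ∥ AE ∩ FE ∥ CA]
   → A = (-8, -25)
3. D_x = 7821/610  [E, A, D are collinear ∩ FD ⟂ EA]
4. D_y = 5267/610  [E, A, D are collinear ∩ FD ⟂ EA]
   → D = (7821/610, 5267/610)
5. B_x = 5381/1220  [B is the midpoint of CD]
6. B_y = -833/1220  [B is the midpoint of CD]
   → B = (5381/1220, -833/1220)

A = (-8, -25)
B = (5381/1220, -833/1220)
D = (7821/610, 5267/610)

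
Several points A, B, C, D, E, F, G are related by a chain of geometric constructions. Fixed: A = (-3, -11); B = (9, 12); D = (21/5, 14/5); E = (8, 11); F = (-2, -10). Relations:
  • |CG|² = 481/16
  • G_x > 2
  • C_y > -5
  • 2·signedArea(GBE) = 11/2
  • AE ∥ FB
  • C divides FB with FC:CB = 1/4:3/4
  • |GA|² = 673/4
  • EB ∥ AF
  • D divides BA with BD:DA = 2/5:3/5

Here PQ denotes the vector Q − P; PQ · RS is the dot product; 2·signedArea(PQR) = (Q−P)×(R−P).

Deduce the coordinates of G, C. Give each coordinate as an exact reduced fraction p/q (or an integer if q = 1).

C = (3/4, -9/2)
G = (3, 1/2)

1. G_x = 3  [line 1·x + -1·y + -5/2 = 0 ∩ |GA|² = 673/4]
2. G_y = 1/2  [line 1·x + -1·y + -5/2 = 0 ∩ |GA|² = 673/4]
   → G = (3, 1/2)
3. C_x = 3/4  [C divides FB with FC:CB = 1/4:3/4]
4. C_y = -9/2  [C divides FB with FC:CB = 1/4:3/4]
   → C = (3/4, -9/2)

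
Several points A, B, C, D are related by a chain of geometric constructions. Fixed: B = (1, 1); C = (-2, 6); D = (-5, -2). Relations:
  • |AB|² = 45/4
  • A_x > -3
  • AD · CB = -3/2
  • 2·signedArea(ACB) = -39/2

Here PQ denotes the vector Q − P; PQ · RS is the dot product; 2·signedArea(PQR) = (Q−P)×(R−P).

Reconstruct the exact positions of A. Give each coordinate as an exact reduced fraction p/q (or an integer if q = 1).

1. A_x = -2  [2·signedArea(ACB) = -39/2 ∩ AD · CB = -3/2]
2. A_y = -1/2  [2·signedArea(ACB) = -39/2 ∩ AD · CB = -3/2]
   → A = (-2, -1/2)

A = (-2, -1/2)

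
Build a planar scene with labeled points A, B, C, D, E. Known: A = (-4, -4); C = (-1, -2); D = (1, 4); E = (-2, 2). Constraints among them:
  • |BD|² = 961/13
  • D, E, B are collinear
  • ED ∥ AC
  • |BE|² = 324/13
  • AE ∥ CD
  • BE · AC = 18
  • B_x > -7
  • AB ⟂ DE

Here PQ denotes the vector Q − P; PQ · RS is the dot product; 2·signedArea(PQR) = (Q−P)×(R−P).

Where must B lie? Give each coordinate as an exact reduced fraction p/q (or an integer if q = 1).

B = (-80/13, -10/13)

1. B_x = -80/13  [D, E, B are collinear ∩ AB ⟂ DE]
2. B_y = -10/13  [D, E, B are collinear ∩ AB ⟂ DE]
   → B = (-80/13, -10/13)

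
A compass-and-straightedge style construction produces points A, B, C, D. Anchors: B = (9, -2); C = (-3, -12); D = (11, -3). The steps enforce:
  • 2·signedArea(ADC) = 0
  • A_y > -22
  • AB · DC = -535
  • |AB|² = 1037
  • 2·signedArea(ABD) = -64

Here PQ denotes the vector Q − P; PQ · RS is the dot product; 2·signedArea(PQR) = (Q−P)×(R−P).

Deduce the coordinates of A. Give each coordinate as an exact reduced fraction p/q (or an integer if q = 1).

1. A_x = -17  [2·signedArea(ADC) = 0 ∩ AB · DC = -535]
2. A_y = -21  [2·signedArea(ADC) = 0 ∩ AB · DC = -535]
   → A = (-17, -21)

A = (-17, -21)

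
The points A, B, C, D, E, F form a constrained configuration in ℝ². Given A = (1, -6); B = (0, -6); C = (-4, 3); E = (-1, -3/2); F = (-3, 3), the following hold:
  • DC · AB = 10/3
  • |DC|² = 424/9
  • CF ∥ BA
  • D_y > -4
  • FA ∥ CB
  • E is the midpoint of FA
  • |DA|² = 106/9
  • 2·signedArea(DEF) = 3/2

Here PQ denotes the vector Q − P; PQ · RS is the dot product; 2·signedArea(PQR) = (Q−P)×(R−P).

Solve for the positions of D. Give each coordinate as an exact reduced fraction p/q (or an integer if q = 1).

1. D_x = -2/3  [2·signedArea(DEF) = 3/2 ∩ DC · AB = 10/3]
2. D_y = -3  [2·signedArea(DEF) = 3/2 ∩ DC · AB = 10/3]
   → D = (-2/3, -3)

D = (-2/3, -3)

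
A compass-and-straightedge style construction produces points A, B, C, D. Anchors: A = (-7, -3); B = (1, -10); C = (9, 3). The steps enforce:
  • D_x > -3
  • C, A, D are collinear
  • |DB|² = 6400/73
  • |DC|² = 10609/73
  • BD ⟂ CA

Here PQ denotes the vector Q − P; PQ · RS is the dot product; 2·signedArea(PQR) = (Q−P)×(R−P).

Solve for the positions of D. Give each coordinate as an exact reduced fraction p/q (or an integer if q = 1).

1. D_x = -167/73  [C, A, D are collinear ∩ BD ⟂ CA]
2. D_y = -90/73  [C, A, D are collinear ∩ BD ⟂ CA]
   → D = (-167/73, -90/73)

D = (-167/73, -90/73)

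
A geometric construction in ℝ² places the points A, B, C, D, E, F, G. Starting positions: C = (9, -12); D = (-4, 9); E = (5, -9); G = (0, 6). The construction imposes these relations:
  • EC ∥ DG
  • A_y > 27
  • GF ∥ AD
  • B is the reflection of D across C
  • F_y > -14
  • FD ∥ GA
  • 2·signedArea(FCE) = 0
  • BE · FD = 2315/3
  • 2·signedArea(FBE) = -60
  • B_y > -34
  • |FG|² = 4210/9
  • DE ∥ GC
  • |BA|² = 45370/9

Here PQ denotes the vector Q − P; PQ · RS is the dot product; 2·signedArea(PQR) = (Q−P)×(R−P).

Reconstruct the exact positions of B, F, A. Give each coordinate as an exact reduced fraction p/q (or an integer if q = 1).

A = (-43/3, 28)
B = (22, -33)
F = (31/3, -13)

1. B_x = 22  [B is the reflection of D across C]
2. B_y = -33  [B is the reflection of D across C]
   → B = (22, -33)
3. F_x = 31/3  [2·signedArea(FCE) = 0 ∩ BE · FD = 2315/3]
4. F_y = -13  [2·signedArea(FCE) = 0 ∩ BE · FD = 2315/3]
   → F = (31/3, -13)
5. A_x = -43/3  [GF ∥ AD ∩ FD ∥ GA]
6. A_y = 28  [GF ∥ AD ∩ FD ∥ GA]
   → A = (-43/3, 28)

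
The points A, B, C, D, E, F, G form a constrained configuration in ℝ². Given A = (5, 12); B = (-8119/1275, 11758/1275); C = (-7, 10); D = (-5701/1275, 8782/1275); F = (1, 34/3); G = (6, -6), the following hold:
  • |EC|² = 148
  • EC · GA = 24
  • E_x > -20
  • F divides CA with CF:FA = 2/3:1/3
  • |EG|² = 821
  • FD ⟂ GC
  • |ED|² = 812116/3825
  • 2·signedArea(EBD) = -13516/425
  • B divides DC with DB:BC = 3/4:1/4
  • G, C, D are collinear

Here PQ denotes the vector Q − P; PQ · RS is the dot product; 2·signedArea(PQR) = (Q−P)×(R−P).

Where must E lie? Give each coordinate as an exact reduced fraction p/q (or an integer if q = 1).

E = (-19, 8)

1. E_x = -19  [2·signedArea(EBD) = -13516/425 ∩ EC · GA = 24]
2. E_y = 8  [2·signedArea(EBD) = -13516/425 ∩ EC · GA = 24]
   → E = (-19, 8)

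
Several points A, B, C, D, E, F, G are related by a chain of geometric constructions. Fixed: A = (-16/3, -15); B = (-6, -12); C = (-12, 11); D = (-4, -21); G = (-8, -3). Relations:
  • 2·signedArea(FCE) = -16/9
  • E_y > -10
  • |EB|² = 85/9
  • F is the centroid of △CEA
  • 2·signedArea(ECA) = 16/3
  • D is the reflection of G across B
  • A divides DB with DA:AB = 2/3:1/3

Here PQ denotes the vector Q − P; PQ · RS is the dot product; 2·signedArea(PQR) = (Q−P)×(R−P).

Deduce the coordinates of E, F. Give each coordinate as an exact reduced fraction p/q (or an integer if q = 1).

1. E_x = -20/3  [line 26·x + 20/3·y + 700/3 = 0 ∩ |EB|² = 85/9]
2. E_y = -9  [line 26·x + 20/3·y + 700/3 = 0 ∩ |EB|² = 85/9]
   → E = (-20/3, -9)
3. F_x = -8  [F is the centroid of △CEA]
4. F_y = -13/3  [F is the centroid of △CEA]
   → F = (-8, -13/3)

E = (-20/3, -9)
F = (-8, -13/3)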